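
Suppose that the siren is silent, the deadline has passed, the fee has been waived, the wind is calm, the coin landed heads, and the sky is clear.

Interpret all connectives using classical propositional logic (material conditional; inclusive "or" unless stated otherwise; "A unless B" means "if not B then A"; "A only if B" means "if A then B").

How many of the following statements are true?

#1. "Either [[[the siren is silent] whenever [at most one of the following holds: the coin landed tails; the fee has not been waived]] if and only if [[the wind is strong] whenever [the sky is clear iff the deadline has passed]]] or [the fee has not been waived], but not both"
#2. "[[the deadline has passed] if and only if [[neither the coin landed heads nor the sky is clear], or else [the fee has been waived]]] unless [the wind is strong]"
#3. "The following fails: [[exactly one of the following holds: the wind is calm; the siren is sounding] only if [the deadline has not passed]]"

Let U = "the coin landed heads" (T), R = "the fee has been waived" (T), P = "the siren is sounding" (F), V = "the sky is overcast" (F), Q = "the deadline has passed" (T), S = "the wind is strong" (F).

#1: In symbols: (((~U nand ~R) -> ~P) <-> ((~V <-> Q) -> S)) xor ~R

~U = ~T = F
~R = ~T = F
~U nand ~R = F nand F = T
~P = ~F = T
(~U nand ~R) -> ~P = T -> T = T
~V = ~F = T
~V <-> Q = T <-> T = T
(~V <-> Q) -> S = T -> F = F
((~U nand ~R) -> ~P) <-> ((~V <-> Q) -> S) = T <-> F = F
~R = ~T = F
(((~U nand ~R) -> ~P) <-> ((~V <-> Q) -> S)) xor ~R = F xor F = F
So #1 is false.

#2: This is (Q <-> ((U nor ~V) | R)) | S.

~V = ~F = T
U nor ~V = T nor T = F
(U nor ~V) | R = F | T = T
Q <-> ((U nor ~V) | R) = T <-> T = T
(Q <-> ((U nor ~V) | R)) | S = T | F = T
Thus #2 is true.

#3: This is ~((~S xor P) -> ~Q).

~S = ~F = T
~S xor P = T xor F = T
~Q = ~T = F
(~S xor P) -> ~Q = T -> F = F
~((~S xor P) -> ~Q) = ~F = T
So #3 is true.

Count: 2.

2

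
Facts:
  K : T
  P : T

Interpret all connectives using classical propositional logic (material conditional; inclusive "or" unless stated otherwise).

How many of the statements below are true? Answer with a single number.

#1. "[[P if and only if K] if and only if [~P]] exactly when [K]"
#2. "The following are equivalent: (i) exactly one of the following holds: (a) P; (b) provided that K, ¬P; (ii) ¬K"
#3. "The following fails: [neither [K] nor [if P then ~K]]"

1

#1: This is ((P <-> K) <-> ~P) <-> K.

P <-> K = T <-> T = T
~P = ~T = F
(P <-> K) <-> ~P = T <-> F = F
((P <-> K) <-> ~P) <-> K = F <-> T = F
So #1 is false.

#2: This is (P xor (K -> ~P)) <-> ~K.

~P = ~T = F
K -> ~P = T -> F = F
P xor (K -> ~P) = T xor F = T
~K = ~T = F
(P xor (K -> ~P)) <-> ~K = T <-> F = F
Hence #2 is false.

#3: Formalization: ~(K nor (P -> ~K))

~K = ~T = F
P -> ~K = T -> F = F
K nor (P -> ~K) = T nor F = F
~(K nor (P -> ~K)) = ~F = T
So #3 is true.

1 of the 3 statements is true (#3).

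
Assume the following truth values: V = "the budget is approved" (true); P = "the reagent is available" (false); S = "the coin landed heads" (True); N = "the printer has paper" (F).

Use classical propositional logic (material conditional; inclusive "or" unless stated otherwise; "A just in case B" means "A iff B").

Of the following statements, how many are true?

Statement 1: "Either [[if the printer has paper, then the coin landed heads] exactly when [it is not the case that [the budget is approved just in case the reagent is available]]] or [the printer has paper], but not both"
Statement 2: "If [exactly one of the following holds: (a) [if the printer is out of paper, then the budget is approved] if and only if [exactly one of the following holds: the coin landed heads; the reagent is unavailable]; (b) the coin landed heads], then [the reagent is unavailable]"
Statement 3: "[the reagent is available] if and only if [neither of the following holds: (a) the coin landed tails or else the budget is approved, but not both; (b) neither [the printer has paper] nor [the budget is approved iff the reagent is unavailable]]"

Statement 1: This is ((N -> S) iff not (V iff P)) xor N.

N -> S = False -> True = True
V iff P = True iff False = False
not (V iff P) = not False = True
(N -> S) iff not (V iff P) = True iff True = True
((N -> S) iff not (V iff P)) xor N = True xor False = True
Thus Statement 1 is true.

Statement 2: Formalization: (((not N -> V) iff (S xor not P)) xor S) -> not P

not N = not False = True
not N -> V = True -> True = True
not P = not False = True
S xor not P = True xor True = False
(not N -> V) iff (S xor not P) = True iff False = False
((not N -> V) iff (S xor not P)) xor S = False xor True = True
not P = not False = True
(((not N -> V) iff (S xor not P)) xor S) -> not P = True -> True = True
Thus Statement 2 is true.

Statement 3: In symbols: P iff ((not S xor V) nor (N nor (V iff not P)))

not S = not True = False
not S xor V = False xor True = True
not P = not False = True
V iff not P = True iff True = True
N nor (V iff not P) = False nor True = False
(not S xor V) nor (N nor (V iff not P)) = True nor False = False
P iff ((not S xor V) nor (N nor (V iff not P))) = False iff False = True
So Statement 3 is true.

True statements: 3 (Statement 1, Statement 2, Statement 3).

3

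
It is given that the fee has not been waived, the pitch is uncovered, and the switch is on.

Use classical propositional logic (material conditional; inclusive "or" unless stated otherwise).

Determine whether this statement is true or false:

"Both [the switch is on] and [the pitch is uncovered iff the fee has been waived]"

Let R = "the switch is on" (T), Q = "the pitch is covered" (F), P = "the fee has been waived" (F).
Formalization: R & (~Q <-> P)

~Q = ~F = T
~Q <-> P = T <-> F = F
R & (~Q <-> P) = T & F = F

The statement is false.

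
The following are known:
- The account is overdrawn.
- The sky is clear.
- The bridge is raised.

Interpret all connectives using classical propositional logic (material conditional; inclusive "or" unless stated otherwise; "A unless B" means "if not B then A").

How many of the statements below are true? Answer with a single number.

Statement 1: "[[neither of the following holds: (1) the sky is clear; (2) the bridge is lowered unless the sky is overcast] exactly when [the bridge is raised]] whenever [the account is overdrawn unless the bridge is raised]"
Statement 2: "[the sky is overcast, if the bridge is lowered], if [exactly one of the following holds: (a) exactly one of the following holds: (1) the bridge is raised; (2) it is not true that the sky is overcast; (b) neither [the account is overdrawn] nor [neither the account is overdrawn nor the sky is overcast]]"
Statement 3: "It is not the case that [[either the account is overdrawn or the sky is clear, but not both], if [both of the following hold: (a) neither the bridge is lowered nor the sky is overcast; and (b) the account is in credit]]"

Let P = "the account is overdrawn" (True), R = "the bridge is raised" (True), Q = "the sky is overcast" (False).

Statement 1: Parsed as (P or R) -> ((not Q nor (not R or Q)) iff R)

P or R = True or True = True
not Q = not False = True
not R = not True = False
not R or Q = False or False = False
not Q nor (not R or Q) = True nor False = False
(not Q nor (not R or Q)) iff R = False iff True = False
(P or R) -> ((not Q nor (not R or Q)) iff R) = True -> False = False
So Statement 1 is false.

Statement 2: This is ((R xor not Q) xor (P nor (P nor Q))) -> (not R -> Q).

not Q = not False = True
R xor not Q = True xor True = False
P nor Q = True nor False = False
P nor (P nor Q) = True nor False = False
(R xor not Q) xor (P nor (P nor Q)) = False xor False = False
not R = not True = False
not R -> Q = False -> False = True
((R xor not Q) xor (P nor (P nor Q))) -> (not R -> Q) = False -> True = True
Thus Statement 2 is true.

Statement 3: In symbols: not (((not R nor Q) and not P) -> (P xor not Q))

not R = not True = False
not R nor Q = False nor False = True
not P = not True = False
(not R nor Q) and not P = True and False = False
not Q = not False = True
P xor not Q = True xor True = False
((not R nor Q) and not P) -> (P xor not Q) = False -> False = True
not (((not R nor Q) and not P) -> (P xor not Q)) = not True = False
Hence Statement 3 is false.

Count: 1.

1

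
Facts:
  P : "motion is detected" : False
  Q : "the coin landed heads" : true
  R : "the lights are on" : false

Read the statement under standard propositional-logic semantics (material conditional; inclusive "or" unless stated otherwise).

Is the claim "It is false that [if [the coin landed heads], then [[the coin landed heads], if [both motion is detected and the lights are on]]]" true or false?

Parsed as not (Q -> ((P and R) -> Q))

P and R = False and False = False
(P and R) -> Q = False -> True = True
Q -> ((P and R) -> Q) = True -> True = True
not (Q -> ((P and R) -> Q)) = not True = False

The statement is false.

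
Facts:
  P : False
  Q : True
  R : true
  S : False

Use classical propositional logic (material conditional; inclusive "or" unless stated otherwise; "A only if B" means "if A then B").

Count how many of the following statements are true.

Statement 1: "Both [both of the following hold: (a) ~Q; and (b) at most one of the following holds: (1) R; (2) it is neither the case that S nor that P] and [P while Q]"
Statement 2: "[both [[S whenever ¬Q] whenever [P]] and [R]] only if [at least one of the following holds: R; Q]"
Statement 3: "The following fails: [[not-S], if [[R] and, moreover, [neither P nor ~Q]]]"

Statement 1: Formalization: (not Q and (R nand (S nor P))) and (P and Q)

not Q = not True = False
S nor P = False nor False = True
R nand (S nor P) = True nand True = False
not Q and (R nand (S nor P)) = False and False = False
P and Q = False and True = False
(not Q and (R nand (S nor P))) and (P and Q) = False and False = False
Thus Statement 1 is false.

Statement 2: Parsed as ((P -> (not Q -> S)) and R) -> (R or Q)

not Q = not True = False
not Q -> S = False -> False = True
P -> (not Q -> S) = False -> True = True
(P -> (not Q -> S)) and R = True and True = True
R or Q = True or True = True
((P -> (not Q -> S)) and R) -> (R or Q) = True -> True = True
Hence Statement 2 is true.

Statement 3: Parsed as not ((R and (P nor not Q)) -> not S)

not Q = not True = False
P nor not Q = False nor False = True
R and (P nor not Q) = True and True = True
not S = not False = True
(R and (P nor not Q)) -> not S = True -> True = True
not ((R and (P nor not Q)) -> not S) = not True = False
Hence Statement 3 is false.

True statements: 1.

1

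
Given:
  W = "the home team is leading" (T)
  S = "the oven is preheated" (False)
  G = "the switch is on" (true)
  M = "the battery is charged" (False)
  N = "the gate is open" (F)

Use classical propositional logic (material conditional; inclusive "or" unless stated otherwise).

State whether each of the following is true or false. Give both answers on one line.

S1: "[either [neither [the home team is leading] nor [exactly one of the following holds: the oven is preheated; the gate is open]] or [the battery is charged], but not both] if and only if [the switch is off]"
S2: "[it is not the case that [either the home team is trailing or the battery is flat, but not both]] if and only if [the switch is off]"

S1: Formalization: ((W nor (S xor N)) xor M) <-> ~G

S xor N = F xor F = F
W nor (S xor N) = T nor F = F
(W nor (S xor N)) xor M = F xor F = F
~G = ~T = F
((W nor (S xor N)) xor M) <-> ~G = F <-> F = T
Hence S1 is true.

S2: Parsed as ~(~W xor ~M) <-> ~G

~W = ~T = F
~M = ~F = T
~W xor ~M = F xor T = T
~(~W xor ~M) = ~T = F
~G = ~T = F
~(~W xor ~M) <-> ~G = F <-> F = T
Thus S2 is true.

S1 true / S2 true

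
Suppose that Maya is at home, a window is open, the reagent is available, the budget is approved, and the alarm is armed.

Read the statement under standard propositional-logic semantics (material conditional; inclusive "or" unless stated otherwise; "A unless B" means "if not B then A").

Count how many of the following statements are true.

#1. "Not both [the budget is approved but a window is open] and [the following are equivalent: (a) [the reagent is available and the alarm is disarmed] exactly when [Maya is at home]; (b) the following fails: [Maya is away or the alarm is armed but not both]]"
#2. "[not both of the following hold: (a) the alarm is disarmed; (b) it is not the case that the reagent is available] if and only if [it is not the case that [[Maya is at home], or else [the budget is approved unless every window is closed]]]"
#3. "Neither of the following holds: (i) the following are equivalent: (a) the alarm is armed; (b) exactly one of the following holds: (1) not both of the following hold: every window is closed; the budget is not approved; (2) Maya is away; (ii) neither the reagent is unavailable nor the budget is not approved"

Let R = "the budget is approved" (True), S = "a window is open" (True), G = "the reagent is available" (True), L = "the alarm is armed" (True), W = "Maya is at home" (True).

#1: In symbols: (R and S) nand (((G and not L) iff W) iff not (not W xor L))

R and S = True and True = True
not L = not True = False
G and not L = True and False = False
(G and not L) iff W = False iff True = False
not W = not True = False
not W xor L = False xor True = True
not (not W xor L) = not True = False
((G and not L) iff W) iff not (not W xor L) = False iff False = True
(R and S) nand (((G and not L) iff W) iff not (not W xor L)) = True nand True = False
Thus #1 is false.

#2: Formalization: (not L nand not G) iff not (W or (R or not S))

not L = not True = False
not G = not True = False
not L nand not G = False nand False = True
not S = not True = False
R or not S = True or False = True
W or (R or not S) = True or True = True
not (W or (R or not S)) = not True = False
(not L nand not G) iff not (W or (R or not S)) = True iff False = False
So #2 is false.

#3: In symbols: (L iff ((not S nand not R) xor not W)) nor (not G nor not R)

not S = not True = False
not R = not True = False
not S nand not R = False nand False = True
not W = not True = False
(not S nand not R) xor not W = True xor False = True
L iff ((not S nand not R) xor not W) = True iff True = True
not G = not True = False
not R = not True = False
not G nor not R = False nor False = True
(L iff ((not S nand not R) xor not W)) nor (not G nor not R) = True nor True = False
So #3 is false.

0 of the 3 statements are true (none).

0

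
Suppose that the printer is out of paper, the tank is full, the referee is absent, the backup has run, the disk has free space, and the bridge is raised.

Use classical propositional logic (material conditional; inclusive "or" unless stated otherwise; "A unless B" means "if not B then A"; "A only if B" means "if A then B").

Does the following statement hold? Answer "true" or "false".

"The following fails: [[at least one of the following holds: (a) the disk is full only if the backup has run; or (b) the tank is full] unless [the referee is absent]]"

Let P = "the disk is full" (F), U = "the backup has run" (T), R = "the tank is full" (T), H = "the referee is present" (F).
In symbols: ¬(((P → U) ∨ R) ∨ ¬H)

P → U = F → T = T
(P → U) ∨ R = T ∨ T = T
¬H = ¬F = T
((P → U) ∨ R) ∨ ¬H = T ∨ T = T
¬(((P → U) ∨ R) ∨ ¬H) = ¬T = F

False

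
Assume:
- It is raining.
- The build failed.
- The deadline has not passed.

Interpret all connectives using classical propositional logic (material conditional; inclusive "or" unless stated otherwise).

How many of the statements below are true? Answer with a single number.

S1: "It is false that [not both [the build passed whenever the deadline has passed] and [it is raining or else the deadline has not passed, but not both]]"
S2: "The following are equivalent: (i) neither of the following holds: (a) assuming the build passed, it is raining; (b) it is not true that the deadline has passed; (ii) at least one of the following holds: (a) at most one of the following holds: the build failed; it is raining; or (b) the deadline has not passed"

Let R = "the deadline has passed" (False), Q = "the build passed" (False), P = "it is raining" (True).

S1: This is not ((R -> Q) nand (P xor not R)).

R -> Q = False -> False = True
not R = not False = True
P xor not R = True xor True = False
(R -> Q) nand (P xor not R) = True nand False = True
not ((R -> Q) nand (P xor not R)) = not True = False
Hence S1 is false.

S2: Formalization: ((Q -> P) nor not R) iff ((not Q nand P) or not R)

Q -> P = False -> True = True
not R = not False = True
(Q -> P) nor not R = True nor True = False
not Q = not False = True
not Q nand P = True nand True = False
not R = not False = True
(not Q nand P) or not R = False or True = True
((Q -> P) nor not R) iff ((not Q nand P) or not R) = False iff True = False
So S2 is false.

True statements: 0 (none).

0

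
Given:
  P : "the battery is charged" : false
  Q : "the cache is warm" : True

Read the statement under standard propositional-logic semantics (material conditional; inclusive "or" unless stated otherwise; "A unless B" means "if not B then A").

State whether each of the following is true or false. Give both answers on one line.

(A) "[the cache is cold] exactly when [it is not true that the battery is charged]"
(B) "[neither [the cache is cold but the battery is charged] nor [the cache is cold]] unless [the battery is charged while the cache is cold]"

(A) False, (B) True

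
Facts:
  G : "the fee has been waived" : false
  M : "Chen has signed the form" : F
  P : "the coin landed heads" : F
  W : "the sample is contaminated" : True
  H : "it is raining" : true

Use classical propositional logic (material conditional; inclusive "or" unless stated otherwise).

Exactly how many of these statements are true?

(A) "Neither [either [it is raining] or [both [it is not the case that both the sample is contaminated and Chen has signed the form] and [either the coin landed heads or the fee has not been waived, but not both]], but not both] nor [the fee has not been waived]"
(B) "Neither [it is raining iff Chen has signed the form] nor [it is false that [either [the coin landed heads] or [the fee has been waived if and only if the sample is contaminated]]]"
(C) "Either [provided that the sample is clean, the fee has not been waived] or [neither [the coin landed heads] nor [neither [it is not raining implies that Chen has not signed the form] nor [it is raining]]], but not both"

(A): This is (H ⊕ ((W ↑ M) ∧ (P ⊕ ¬G))) ↓ ¬G.

W ↑ M = T ↑ F = T
¬G = ¬F = T
P ⊕ ¬G = F ⊕ T = T
(W ↑ M) ∧ (P ⊕ ¬G) = T ∧ T = T
H ⊕ ((W ↑ M) ∧ (P ⊕ ¬G)) = T ⊕ T = F
¬G = ¬F = T
(H ⊕ ((W ↑ M) ∧ (P ⊕ ¬G))) ↓ ¬G = F ↓ T = F
Thus (A) is false.

(B): Formalization: (H ↔ M) ↓ ¬(P ∨ (G ↔ W))

H ↔ M = T ↔ F = F
G ↔ W = F ↔ T = F
P ∨ (G ↔ W) = F ∨ F = F
¬(P ∨ (G ↔ W)) = ¬F = T
(H ↔ M) ↓ ¬(P ∨ (G ↔ W)) = F ↓ T = F
Thus (B) is false.

(C): In symbols: (¬W → ¬G) ⊕ (P ↓ ((¬H → ¬M) ↓ H))

¬W = ¬T = F
¬G = ¬F = T
¬W → ¬G = F → T = T
¬H = ¬T = F
¬M = ¬F = T
¬H → ¬M = F → T = T
(¬H → ¬M) ↓ H = T ↓ T = F
P ↓ ((¬H → ¬M) ↓ H) = F ↓ F = T
(¬W → ¬G) ⊕ (P ↓ ((¬H → ¬M) ↓ H)) = T ⊕ T = F
Hence (C) is false.

0 of the 3 statements are true (none).

0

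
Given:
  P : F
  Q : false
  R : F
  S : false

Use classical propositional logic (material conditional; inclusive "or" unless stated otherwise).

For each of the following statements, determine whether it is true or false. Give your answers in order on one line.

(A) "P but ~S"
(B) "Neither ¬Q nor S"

(A) false, (B) false

(A): Formalization: P & ~S

~S = ~F = T
P & ~S = F & T = F
Hence (A) is false.

(B): This is ~Q nor S.

~Q = ~F = T
~Q nor S = T nor F = F
Thus (B) is false.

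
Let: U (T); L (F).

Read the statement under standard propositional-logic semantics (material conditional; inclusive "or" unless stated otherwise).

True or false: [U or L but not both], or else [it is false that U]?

True.

Parsed as (U xor L) or not U

U xor L = True xor False = True
not U = not True = False
(U xor L) or not U = True or False = True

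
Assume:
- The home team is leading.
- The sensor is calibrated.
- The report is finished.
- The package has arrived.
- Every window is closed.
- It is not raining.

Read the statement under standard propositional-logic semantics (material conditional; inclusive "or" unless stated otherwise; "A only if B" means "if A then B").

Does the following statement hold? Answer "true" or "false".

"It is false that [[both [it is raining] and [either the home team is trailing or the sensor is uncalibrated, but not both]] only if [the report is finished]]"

false

Let V = "it is raining" (False), P = "the home team is leading" (True), Q = "the sensor is calibrated" (True), R = "the report is finished" (True).
In symbols: not ((V and (not P xor not Q)) -> R)

not P = not True = False
not Q = not True = False
not P xor not Q = False xor False = False
V and (not P xor not Q) = False and False = False
(V and (not P xor not Q)) -> R = False -> True = True
not ((V and (not P xor not Q)) -> R) = not True = False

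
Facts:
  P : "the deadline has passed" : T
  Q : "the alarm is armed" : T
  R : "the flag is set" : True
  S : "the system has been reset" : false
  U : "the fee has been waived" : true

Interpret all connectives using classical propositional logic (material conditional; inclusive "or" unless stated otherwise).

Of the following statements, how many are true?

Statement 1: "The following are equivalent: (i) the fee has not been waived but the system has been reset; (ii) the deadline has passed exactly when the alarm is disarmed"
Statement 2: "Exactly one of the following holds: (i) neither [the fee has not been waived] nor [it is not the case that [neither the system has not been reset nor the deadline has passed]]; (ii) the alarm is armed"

2

Statement 1: Formalization: (not U and S) iff (P iff not Q)

not U = not True = False
not U and S = False and False = False
not Q = not True = False
P iff not Q = True iff False = False
(not U and S) iff (P iff not Q) = False iff False = True
So Statement 1 is true.

Statement 2: This is (not U nor not (not S nor P)) xor Q.

not U = not True = False
not S = not False = True
not S nor P = True nor True = False
not (not S nor P) = not False = True
not U nor not (not S nor P) = False nor True = False
(not U nor not (not S nor P)) xor Q = False xor True = True
Thus Statement 2 is true.

Count: 2.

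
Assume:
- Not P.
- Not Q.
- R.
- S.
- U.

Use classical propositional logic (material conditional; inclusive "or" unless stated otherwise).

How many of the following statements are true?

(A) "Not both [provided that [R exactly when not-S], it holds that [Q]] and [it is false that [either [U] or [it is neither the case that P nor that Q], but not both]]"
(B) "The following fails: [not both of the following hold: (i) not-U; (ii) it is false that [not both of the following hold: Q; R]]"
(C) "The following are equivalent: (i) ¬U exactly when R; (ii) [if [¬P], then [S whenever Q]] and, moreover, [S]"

(A): Formalization: ((R iff not S) -> Q) nand not (U xor (P nor Q))

not S = not True = False
R iff not S = True iff False = False
(R iff not S) -> Q = False -> False = True
P nor Q = False nor False = True
U xor (P nor Q) = True xor True = False
not (U xor (P nor Q)) = not False = True
((R iff not S) -> Q) nand not (U xor (P nor Q)) = True nand True = False
Hence (A) is false.

(B): Formalization: not (not U nand not (Q nand R))

not U = not True = False
Q nand R = False nand True = True
not (Q nand R) = not True = False
not U nand not (Q nand R) = False nand False = True
not (not U nand not (Q nand R)) = not True = False
Hence (B) is false.

(C): This is (not U iff R) iff ((not P -> (Q -> S)) and S).

not U = not True = False
not U iff R = False iff True = False
not P = not False = True
Q -> S = False -> True = True
not P -> (Q -> S) = True -> True = True
(not P -> (Q -> S)) and S = True and True = True
(not U iff R) iff ((not P -> (Q -> S)) and S) = False iff True = False
Hence (C) is false.

True statements: 0 (none).

0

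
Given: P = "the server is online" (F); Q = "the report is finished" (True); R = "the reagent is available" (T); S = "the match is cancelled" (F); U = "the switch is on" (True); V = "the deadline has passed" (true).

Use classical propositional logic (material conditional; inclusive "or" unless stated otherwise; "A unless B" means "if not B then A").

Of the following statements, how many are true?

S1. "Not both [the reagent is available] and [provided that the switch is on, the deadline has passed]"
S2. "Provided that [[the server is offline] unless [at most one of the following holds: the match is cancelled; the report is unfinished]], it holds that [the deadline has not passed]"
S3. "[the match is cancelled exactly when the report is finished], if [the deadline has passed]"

S1: Formalization: R nand (U -> V)

U -> V = T -> T = T
R nand (U -> V) = T nand T = F
Hence S1 is false.

S2: Parsed as (~P | (S nand ~Q)) -> ~V

~P = ~F = T
~Q = ~T = F
S nand ~Q = F nand F = T
~P | (S nand ~Q) = T | T = T
~V = ~T = F
(~P | (S nand ~Q)) -> ~V = T -> F = F
Thus S2 is false.

S3: This is V -> (S <-> Q).

S <-> Q = F <-> T = F
V -> (S <-> Q) = T -> F = F
Thus S3 is false.

True statements: 0 (none).

0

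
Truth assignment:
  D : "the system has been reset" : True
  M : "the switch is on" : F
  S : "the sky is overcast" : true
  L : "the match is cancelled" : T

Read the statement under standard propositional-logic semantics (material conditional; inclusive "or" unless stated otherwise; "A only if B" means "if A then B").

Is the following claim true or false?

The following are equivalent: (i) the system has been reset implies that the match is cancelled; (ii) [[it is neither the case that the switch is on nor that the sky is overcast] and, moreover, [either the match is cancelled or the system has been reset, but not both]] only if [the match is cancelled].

This is (D -> L) iff (((M nor S) and (L xor D)) -> L).

D -> L = True -> True = True
M nor S = False nor True = False
L xor D = True xor True = False
(M nor S) and (L xor D) = False and False = False
((M nor S) and (L xor D)) -> L = False -> True = True
(D -> L) iff (((M nor S) and (L xor D)) -> L) = True iff True = True

True.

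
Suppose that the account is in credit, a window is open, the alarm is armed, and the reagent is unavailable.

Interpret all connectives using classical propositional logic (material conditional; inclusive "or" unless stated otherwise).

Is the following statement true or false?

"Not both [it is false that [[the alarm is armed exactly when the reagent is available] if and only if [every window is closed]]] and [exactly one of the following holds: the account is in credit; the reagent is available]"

True

Let R = "the alarm is armed" (T), S = "the reagent is available" (F), Q = "a window is open" (T), P = "the account is overdrawn" (F).
In symbols: ~((R <-> S) <-> ~Q) nand (~P xor S)

R <-> S = T <-> F = F
~Q = ~T = F
(R <-> S) <-> ~Q = F <-> F = T
~((R <-> S) <-> ~Q) = ~T = F
~P = ~F = T
~P xor S = T xor F = T
~((R <-> S) <-> ~Q) nand (~P xor S) = F nand T = T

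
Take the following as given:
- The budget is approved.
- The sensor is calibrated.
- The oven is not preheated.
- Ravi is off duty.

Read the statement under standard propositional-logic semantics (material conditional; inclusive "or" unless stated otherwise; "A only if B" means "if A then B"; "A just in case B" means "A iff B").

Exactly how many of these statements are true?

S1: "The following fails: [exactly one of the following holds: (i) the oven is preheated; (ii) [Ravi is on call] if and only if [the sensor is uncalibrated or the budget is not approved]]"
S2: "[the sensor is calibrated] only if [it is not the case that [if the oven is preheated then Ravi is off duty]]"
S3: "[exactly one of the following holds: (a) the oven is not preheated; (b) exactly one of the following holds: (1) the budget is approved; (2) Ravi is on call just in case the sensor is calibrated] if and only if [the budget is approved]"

0

Let R = "the oven is preheated" (F), S = "Ravi is on call" (F), Q = "the sensor is calibrated" (T), P = "the budget is approved" (T).

S1: Formalization: ¬(R ⊕ (S ↔ (¬Q ∨ ¬P)))

¬Q = ¬T = F
¬P = ¬T = F
¬Q ∨ ¬P = F ∨ F = F
S ↔ (¬Q ∨ ¬P) = F ↔ F = T
R ⊕ (S ↔ (¬Q ∨ ¬P)) = F ⊕ T = T
¬(R ⊕ (S ↔ (¬Q ∨ ¬P))) = ¬T = F
Hence S1 is false.

S2: In symbols: Q → ¬(R → ¬S)

¬S = ¬F = T
R → ¬S = F → T = T
¬(R → ¬S) = ¬T = F
Q → ¬(R → ¬S) = T → F = F
Hence S2 is false.

S3: Formalization: (¬R ⊕ (P ⊕ (S ↔ Q))) ↔ P

¬R = ¬F = T
S ↔ Q = F ↔ T = F
P ⊕ (S ↔ Q) = T ⊕ F = T
¬R ⊕ (P ⊕ (S ↔ Q)) = T ⊕ T = F
(¬R ⊕ (P ⊕ (S ↔ Q))) ↔ P = F ↔ T = F
Thus S3 is false.

Count: 0.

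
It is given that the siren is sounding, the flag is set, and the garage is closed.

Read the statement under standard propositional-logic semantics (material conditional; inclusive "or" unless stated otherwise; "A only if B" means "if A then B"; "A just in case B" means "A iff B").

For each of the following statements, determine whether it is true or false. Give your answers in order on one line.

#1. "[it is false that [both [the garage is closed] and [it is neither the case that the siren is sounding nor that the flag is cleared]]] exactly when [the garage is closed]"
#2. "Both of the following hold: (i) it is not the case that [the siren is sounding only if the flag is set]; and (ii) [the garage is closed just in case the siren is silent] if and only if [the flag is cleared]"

Let R = "the garage is closed" (T), P = "the siren is sounding" (T), Q = "the flag is set" (T).

#1: In symbols: ~(R & (P nor ~Q)) <-> R

~Q = ~T = F
P nor ~Q = T nor F = F
R & (P nor ~Q) = T & F = F
~(R & (P nor ~Q)) = ~F = T
~(R & (P nor ~Q)) <-> R = T <-> T = T
Thus #1 is true.

#2: This is ~(P -> Q) & ((R <-> ~P) <-> ~Q).

P -> Q = T -> T = T
~(P -> Q) = ~T = F
~P = ~T = F
R <-> ~P = T <-> F = F
~Q = ~T = F
(R <-> ~P) <-> ~Q = F <-> F = T
~(P -> Q) & ((R <-> ~P) <-> ~Q) = F & T = F
So #2 is false.

#1 True; #2 False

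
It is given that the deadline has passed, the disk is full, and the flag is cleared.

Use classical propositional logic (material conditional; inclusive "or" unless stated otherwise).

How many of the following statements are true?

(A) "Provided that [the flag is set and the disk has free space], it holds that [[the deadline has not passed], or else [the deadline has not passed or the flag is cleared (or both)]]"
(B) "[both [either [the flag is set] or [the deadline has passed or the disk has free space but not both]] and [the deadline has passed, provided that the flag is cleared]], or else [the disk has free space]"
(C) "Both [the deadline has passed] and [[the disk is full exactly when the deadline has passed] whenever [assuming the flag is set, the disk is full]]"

3

Let R = "the flag is set" (False), Q = "the disk is full" (True), P = "the deadline has passed" (True).

(A): Formalization: (R and not Q) -> (not P or (not P or not R))

not Q = not True = False
R and not Q = False and False = False
not P = not True = False
not P = not True = False
not R = not False = True
not P or not R = False or True = True
not P or (not P or not R) = False or True = True
(R and not Q) -> (not P or (not P or not R)) = False -> True = True
So (A) is true.

(B): Parsed as ((R or (P xor not Q)) and (not R -> P)) or not Q

not Q = not True = False
P xor not Q = True xor False = True
R or (P xor not Q) = False or True = True
not R = not False = True
not R -> P = True -> True = True
(R or (P xor not Q)) and (not R -> P) = True and True = True
not Q = not True = False
((R or (P xor not Q)) and (not R -> P)) or not Q = True or False = True
Hence (B) is true.

(C): Parsed as P and ((R -> Q) -> (Q iff P))

R -> Q = False -> True = True
Q iff P = True iff True = True
(R -> Q) -> (Q iff P) = True -> True = True
P and ((R -> Q) -> (Q iff P)) = True and True = True
Hence (C) is true.

True statements: 3.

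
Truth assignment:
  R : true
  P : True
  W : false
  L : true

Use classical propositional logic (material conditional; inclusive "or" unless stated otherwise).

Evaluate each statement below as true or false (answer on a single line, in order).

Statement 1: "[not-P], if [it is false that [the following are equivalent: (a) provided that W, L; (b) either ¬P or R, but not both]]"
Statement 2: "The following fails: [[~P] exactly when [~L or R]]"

Statement 1 True, Statement 2 True

Statement 1: This is ¬((W → L) ↔ (¬P ⊕ R)) → ¬P.

W → L = F → T = T
¬P = ¬T = F
¬P ⊕ R = F ⊕ T = T
(W → L) ↔ (¬P ⊕ R) = T ↔ T = T
¬((W → L) ↔ (¬P ⊕ R)) = ¬T = F
¬P = ¬T = F
¬((W → L) ↔ (¬P ⊕ R)) → ¬P = F → F = T
So Statement 1 is true.

Statement 2: In symbols: ¬(¬P ↔ (¬L ∨ R))

¬P = ¬T = F
¬L = ¬T = F
¬L ∨ R = F ∨ T = T
¬P ↔ (¬L ∨ R) = F ↔ T = F
¬(¬P ↔ (¬L ∨ R)) = ¬F = T
Hence Statement 2 is true.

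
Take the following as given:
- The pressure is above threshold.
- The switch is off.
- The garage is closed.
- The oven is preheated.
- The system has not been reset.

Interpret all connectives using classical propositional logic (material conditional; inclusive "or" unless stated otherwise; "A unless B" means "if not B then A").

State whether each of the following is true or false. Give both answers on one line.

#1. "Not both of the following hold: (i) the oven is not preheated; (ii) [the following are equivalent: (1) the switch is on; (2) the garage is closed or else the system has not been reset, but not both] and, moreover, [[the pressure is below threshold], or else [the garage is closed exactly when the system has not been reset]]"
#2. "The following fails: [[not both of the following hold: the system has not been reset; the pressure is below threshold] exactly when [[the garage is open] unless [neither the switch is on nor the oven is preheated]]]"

Let P = "the oven is preheated" (T), L = "the switch is on" (F), N = "the garage is closed" (T), R = "the system has been reset" (F), S = "the pressure is above threshold" (T).

#1: Formalization: ¬P ↑ ((L ↔ (N ⊕ ¬R)) ∧ (¬S ∨ (N ↔ ¬R)))

¬P = ¬T = F
¬R = ¬F = T
N ⊕ ¬R = T ⊕ T = F
L ↔ (N ⊕ ¬R) = F ↔ F = T
¬S = ¬T = F
¬R = ¬F = T
N ↔ ¬R = T ↔ T = T
¬S ∨ (N ↔ ¬R) = F ∨ T = T
(L ↔ (N ⊕ ¬R)) ∧ (¬S ∨ (N ↔ ¬R)) = T ∧ T = T
¬P ↑ ((L ↔ (N ⊕ ¬R)) ∧ (¬S ∨ (N ↔ ¬R))) = F ↑ T = T
Thus #1 is true.

#2: Parsed as ¬((¬R ↑ ¬S) ↔ (¬N ∨ (L ↓ P)))

¬R = ¬F = T
¬S = ¬T = F
¬R ↑ ¬S = T ↑ F = T
¬N = ¬T = F
L ↓ P = F ↓ T = F
¬N ∨ (L ↓ P) = F ∨ F = F
(¬R ↑ ¬S) ↔ (¬N ∨ (L ↓ P)) = T ↔ F = F
¬((¬R ↑ ¬S) ↔ (¬N ∨ (L ↓ P))) = ¬F = T
Thus #2 is true.

#1 true; #2 true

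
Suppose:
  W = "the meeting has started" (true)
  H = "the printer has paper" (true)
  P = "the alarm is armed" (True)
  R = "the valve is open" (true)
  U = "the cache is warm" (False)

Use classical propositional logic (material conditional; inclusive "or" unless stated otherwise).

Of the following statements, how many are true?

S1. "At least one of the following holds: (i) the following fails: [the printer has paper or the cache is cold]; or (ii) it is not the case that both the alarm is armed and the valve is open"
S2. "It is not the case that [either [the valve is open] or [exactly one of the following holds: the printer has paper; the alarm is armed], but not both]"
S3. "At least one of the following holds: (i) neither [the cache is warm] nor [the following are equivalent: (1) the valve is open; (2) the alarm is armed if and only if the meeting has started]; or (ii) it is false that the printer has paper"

0

S1: In symbols: not (H or not U) or (P nand R)

not U = not False = True
H or not U = True or True = True
not (H or not U) = not True = False
P nand R = True nand True = False
not (H or not U) or (P nand R) = False or False = False
Hence S1 is false.

S2: Parsed as not (R xor (H xor P))

H xor P = True xor True = False
R xor (H xor P) = True xor False = True
not (R xor (H xor P)) = not True = False
So S2 is false.

S3: In symbols: (U nor (R iff (P iff W))) or not H

P iff W = True iff True = True
R iff (P iff W) = True iff True = True
U nor (R iff (P iff W)) = False nor True = False
not H = not True = False
(U nor (R iff (P iff W))) or not H = False or False = False
Thus S3 is false.

Count: 0.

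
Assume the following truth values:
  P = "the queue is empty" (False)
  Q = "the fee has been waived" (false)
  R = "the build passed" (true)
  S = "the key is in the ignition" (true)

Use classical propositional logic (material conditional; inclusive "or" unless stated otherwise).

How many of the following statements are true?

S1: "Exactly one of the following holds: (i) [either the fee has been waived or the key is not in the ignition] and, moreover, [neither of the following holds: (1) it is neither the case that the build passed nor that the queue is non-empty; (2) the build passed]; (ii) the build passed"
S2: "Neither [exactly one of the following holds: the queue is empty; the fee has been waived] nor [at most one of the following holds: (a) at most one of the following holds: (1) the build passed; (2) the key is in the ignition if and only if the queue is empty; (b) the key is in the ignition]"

2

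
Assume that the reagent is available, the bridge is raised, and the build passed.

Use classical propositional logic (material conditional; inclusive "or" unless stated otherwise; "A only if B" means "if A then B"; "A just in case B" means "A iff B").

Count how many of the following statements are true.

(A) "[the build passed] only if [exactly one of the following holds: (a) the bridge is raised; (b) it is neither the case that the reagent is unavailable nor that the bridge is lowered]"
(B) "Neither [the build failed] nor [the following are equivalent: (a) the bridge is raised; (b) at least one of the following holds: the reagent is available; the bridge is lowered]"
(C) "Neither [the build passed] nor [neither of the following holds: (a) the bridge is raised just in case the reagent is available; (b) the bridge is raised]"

Let G = "the build passed" (True), M = "the bridge is raised" (True), S = "the reagent is available" (True).

(A): Formalization: G -> (M xor (not S nor not M))

not S = not True = False
not M = not True = False
not S nor not M = False nor False = True
M xor (not S nor not M) = True xor True = False
G -> (M xor (not S nor not M)) = True -> False = False
So (A) is false.

(B): Parsed as not G nor (M iff (S or not M))

not G = not True = False
not M = not True = False
S or not M = True or False = True
M iff (S or not M) = True iff True = True
not G nor (M iff (S or not M)) = False nor True = False
So (B) is false.

(C): In symbols: G nor ((M iff S) nor M)

M iff S = True iff True = True
(M iff S) nor M = True nor True = False
G nor ((M iff S) nor M) = True nor False = False
So (C) is false.

0 of the 3 statements are true (none).

0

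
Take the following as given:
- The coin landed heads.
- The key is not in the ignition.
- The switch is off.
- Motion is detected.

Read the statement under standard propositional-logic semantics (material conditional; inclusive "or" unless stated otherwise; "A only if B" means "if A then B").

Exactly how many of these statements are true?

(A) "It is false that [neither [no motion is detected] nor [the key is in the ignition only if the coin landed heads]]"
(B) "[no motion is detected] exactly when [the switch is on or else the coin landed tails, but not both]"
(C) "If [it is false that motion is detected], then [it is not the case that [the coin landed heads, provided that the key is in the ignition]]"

3

Let S = "motion is detected" (T), Q = "the key is in the ignition" (F), P = "the coin landed heads" (T), R = "the switch is on" (F).

(A): Parsed as ~(~S nor (Q -> P))

~S = ~T = F
Q -> P = F -> T = T
~S nor (Q -> P) = F nor T = F
~(~S nor (Q -> P)) = ~F = T
Thus (A) is true.

(B): Formalization: ~S <-> (R xor ~P)

~S = ~T = F
~P = ~T = F
R xor ~P = F xor F = F
~S <-> (R xor ~P) = F <-> F = T
Hence (B) is true.

(C): This is ~S -> ~(Q -> P).

~S = ~T = F
Q -> P = F -> T = T
~(Q -> P) = ~T = F
~S -> ~(Q -> P) = F -> F = T
Thus (C) is true.

3 of the 3 statements are true.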